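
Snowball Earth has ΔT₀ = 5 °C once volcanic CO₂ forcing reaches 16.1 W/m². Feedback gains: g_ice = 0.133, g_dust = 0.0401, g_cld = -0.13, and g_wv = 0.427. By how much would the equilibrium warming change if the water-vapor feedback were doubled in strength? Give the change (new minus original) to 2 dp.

Original: g = 0.4701, ΔT = 5/(1−0.4701) = 9.4357 °C.
With doubled water-vapor: g' = 0.8971, ΔT' = 5/(1−0.8971) = 48.5909 °C.
Change = 48.5909 − 9.4357 = 39.16 °C.

39.16 °C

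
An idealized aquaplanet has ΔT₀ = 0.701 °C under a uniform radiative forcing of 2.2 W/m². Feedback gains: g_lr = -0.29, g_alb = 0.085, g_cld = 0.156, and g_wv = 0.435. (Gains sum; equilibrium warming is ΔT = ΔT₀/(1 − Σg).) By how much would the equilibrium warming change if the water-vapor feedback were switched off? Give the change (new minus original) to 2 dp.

-0.47 °C

Original: g = 0.386, ΔT = 0.701/(1−0.386) = 1.1417 °C.
Without water-vapor: g' = -0.049, ΔT' = 0.701/(1+0.049) = 0.6683 °C.
Change = 0.6683 − 1.1417 = -0.47 °C.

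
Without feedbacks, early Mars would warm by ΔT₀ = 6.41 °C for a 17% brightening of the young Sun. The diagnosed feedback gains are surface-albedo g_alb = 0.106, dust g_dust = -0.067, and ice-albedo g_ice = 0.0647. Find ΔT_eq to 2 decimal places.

7.15 °C

Total gain g = 0.106 − 0.067 + 0.0647 = 0.1037.
Amplification A = 1/(1 − 0.1037) = 1.116.
ΔT = 6.41 × 1.116 = 7.15 °C.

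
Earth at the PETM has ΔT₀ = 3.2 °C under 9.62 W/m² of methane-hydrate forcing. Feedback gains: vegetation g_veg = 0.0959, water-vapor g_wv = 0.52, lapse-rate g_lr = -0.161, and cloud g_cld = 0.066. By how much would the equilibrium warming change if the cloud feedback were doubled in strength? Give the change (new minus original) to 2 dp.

Original: g = 0.5209, ΔT = 3.2/(1−0.5209) = 6.6792 °C.
With doubled cloud: g' = 0.5869, ΔT' = 3.2/(1−0.5869) = 7.7463 °C.
Change = 7.7463 − 6.6792 = 1.07 °C.

1.07 °C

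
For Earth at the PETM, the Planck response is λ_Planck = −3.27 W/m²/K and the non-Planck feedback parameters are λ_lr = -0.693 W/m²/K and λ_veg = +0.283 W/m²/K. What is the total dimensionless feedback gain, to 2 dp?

Convert to gains: g_lr = -0.693/3.27 = -0.2119; g_veg = 0.283/3.27 = 0.08654.
Total gain g = -0.12536.

-0.13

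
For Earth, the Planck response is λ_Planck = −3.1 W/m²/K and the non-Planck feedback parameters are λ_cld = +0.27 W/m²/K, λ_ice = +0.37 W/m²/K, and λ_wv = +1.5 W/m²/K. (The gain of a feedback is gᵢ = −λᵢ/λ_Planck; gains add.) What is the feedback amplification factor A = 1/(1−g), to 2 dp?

3.23

Convert to gains: g_cld = 0.27/3.1 = 0.0871; g_ice = 0.37/3.1 = 0.1194; g_wv = 1.5/3.1 = 0.4839.
Total gain g = 0.6904.
A = 1/(1 − 0.6904) = 3.23.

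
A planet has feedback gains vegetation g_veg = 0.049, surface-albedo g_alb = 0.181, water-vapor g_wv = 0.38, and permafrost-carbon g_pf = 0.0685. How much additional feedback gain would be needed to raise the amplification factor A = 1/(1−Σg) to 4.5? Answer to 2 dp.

Current total gain = 0.6785.
Target gain for A = 4.5: g* = 1 − 1/4.5 = 0.7778.
Additional gain needed = 0.7778 − 0.6785 = 0.10.

0.10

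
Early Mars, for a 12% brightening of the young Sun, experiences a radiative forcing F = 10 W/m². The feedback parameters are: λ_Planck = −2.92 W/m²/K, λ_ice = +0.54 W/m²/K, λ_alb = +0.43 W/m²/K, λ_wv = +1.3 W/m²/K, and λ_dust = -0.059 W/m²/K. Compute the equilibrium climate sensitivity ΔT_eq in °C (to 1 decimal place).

14.1 °C

Net feedback parameter λ = (−2.92) + (+0.54) + (+0.43) + (+1.3) + (-0.059) = -0.709 W/m²/K.
ΔT = −F/λ = −10/(-0.709) = 14.1 °C.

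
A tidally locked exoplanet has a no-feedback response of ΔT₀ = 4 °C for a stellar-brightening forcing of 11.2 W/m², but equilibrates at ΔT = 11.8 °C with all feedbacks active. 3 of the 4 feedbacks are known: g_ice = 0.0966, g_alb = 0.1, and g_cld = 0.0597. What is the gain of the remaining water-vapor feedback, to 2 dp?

Amplification A = ΔT/ΔT₀ = 11.8/4 = 2.95.
Total gain g = 1 − 1/A = 1 − 1/2.95 = 0.661.
Known gains sum to 0.0966 + 0.1 + 0.0597 = 0.2563.
g_wv = 0.661 − 0.2563 = 0.40.

0.40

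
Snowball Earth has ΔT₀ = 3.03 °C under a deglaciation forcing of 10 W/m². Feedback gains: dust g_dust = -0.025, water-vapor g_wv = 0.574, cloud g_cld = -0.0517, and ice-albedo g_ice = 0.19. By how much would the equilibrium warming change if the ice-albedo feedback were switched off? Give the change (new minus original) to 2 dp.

-3.66 °C

Original: g = 0.6873, ΔT = 3.03/(1−0.6873) = 9.6898 °C.
Without ice-albedo: g' = 0.4973, ΔT' = 3.03/(1−0.4973) = 6.0275 °C.
Change = 6.0275 − 9.6898 = -3.66 °C.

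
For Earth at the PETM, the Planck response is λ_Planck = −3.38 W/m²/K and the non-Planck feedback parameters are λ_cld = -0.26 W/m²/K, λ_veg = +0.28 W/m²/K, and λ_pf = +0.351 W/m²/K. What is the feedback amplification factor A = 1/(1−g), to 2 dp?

Convert to gains: g_cld = -0.26/3.38 = -0.07692; g_veg = 0.28/3.38 = 0.08284; g_pf = 0.351/3.38 = 0.1038.
Total gain g = 0.10972.
A = 1/(1 − 0.10972) = 1.12.

1.12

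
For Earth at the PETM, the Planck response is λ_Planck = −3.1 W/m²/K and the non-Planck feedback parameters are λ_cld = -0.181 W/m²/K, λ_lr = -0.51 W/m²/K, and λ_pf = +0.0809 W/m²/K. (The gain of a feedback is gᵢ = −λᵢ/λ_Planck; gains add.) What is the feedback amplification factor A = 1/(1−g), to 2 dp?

0.84

Convert to gains: g_cld = -0.181/3.1 = -0.05839; g_lr = -0.51/3.1 = -0.1645; g_pf = 0.0809/3.1 = 0.0261.
Total gain g = -0.19679.
A = 1/(1 + 0.19679) = 0.84.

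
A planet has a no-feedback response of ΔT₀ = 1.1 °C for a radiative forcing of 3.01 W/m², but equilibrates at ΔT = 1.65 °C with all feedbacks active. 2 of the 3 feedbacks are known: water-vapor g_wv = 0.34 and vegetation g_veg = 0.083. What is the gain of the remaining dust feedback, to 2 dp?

-0.09

Amplification A = ΔT/ΔT₀ = 1.65/1.1 = 1.5.
Total gain g = 1 − 1/A = 1 − 1/1.5 = 0.3333.
Known gains sum to 0.34 + 0.083 = 0.423.
g_dust = 0.3333 − 0.423 = -0.09.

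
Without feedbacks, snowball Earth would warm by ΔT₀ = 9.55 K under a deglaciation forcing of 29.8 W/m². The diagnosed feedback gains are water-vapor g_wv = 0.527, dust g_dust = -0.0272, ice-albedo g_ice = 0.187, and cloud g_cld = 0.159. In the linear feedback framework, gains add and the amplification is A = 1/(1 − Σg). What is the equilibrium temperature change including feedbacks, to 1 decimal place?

Total gain g = 0.527 − 0.0272 + 0.187 + 0.159 = 0.8458.
Amplification A = 1/(1 − 0.8458) = 6.485.
ΔT = 9.55 × 6.485 = 61.9 K.

61.9 K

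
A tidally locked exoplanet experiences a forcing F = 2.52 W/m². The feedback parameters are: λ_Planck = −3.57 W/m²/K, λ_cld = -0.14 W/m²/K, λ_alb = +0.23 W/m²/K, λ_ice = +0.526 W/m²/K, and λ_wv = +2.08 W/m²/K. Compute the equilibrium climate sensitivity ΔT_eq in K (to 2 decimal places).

Net feedback parameter λ = (−3.57) + (-0.14) + (+0.23) + (+0.526) + (+2.08) = -0.874 W/m²/K.
ΔT = −F/λ = −2.52/(-0.874) = 2.88 K.

2.88 K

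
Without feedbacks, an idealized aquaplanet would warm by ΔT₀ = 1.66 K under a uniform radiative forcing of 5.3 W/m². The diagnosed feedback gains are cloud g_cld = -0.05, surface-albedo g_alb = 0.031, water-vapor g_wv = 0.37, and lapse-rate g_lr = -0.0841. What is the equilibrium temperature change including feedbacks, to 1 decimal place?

2.3 K

Total gain g = -0.05 + 0.031 + 0.37 − 0.0841 = 0.2669.
Amplification A = 1/(1 − 0.2669) = 1.364.
ΔT = 1.66 × 1.364 = 2.3 K.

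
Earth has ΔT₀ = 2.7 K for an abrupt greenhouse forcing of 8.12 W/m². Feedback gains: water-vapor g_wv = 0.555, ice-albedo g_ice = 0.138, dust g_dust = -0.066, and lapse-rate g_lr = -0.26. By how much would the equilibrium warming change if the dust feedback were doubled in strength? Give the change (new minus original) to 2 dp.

-0.40 K

Original: g = 0.367, ΔT = 2.7/(1−0.367) = 4.2654 K.
With doubled dust: g' = 0.301, ΔT' = 2.7/(1−0.301) = 3.8627 K.
Change = 3.8627 − 4.2654 = -0.40 K.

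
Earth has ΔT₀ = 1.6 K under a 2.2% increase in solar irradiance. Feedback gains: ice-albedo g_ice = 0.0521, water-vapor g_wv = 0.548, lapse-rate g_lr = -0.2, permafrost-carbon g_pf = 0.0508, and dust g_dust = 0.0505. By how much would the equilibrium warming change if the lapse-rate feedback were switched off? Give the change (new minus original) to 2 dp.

Original: g = 0.5014, ΔT = 1.6/(1−0.5014) = 3.2090 K.
Without lapse-rate: g' = 0.7014, ΔT' = 1.6/(1−0.7014) = 5.3583 K.
Change = 5.3583 − 3.2090 = 2.15 K.

2.15 K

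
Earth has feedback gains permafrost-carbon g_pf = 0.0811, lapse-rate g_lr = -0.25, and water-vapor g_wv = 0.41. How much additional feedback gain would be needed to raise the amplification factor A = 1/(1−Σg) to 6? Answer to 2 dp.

0.59

Current total gain = 0.2411.
Target gain for A = 6: g* = 1 − 1/6 = 0.8333.
Additional gain needed = 0.8333 − 0.2411 = 0.59.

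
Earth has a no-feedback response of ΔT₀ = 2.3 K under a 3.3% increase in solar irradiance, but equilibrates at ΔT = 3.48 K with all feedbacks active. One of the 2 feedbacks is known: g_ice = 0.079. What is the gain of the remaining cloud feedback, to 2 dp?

Amplification A = ΔT/ΔT₀ = 3.48/2.3 = 1.513.
Total gain g = 1 − 1/A = 1 − 1/1.513 = 0.3391.
The known gain is 0.079.
g_cld = 0.3391 − 0.079 = 0.26.

0.26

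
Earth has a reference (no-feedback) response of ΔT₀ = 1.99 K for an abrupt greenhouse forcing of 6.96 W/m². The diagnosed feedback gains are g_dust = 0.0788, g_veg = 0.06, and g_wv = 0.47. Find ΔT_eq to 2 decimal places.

5.09 K

Total gain g = 0.0788 + 0.06 + 0.47 = 0.6088.
Amplification A = 1/(1 − 0.6088) = 2.556.
ΔT = 1.99 × 2.556 = 5.09 K.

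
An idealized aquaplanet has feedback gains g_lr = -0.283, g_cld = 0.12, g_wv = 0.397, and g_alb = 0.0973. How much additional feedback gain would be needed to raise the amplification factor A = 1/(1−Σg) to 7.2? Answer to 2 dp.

Current total gain = 0.3313.
Target gain for A = 7.2: g* = 1 − 1/7.2 = 0.8611.
Additional gain needed = 0.8611 − 0.3313 = 0.53.

0.53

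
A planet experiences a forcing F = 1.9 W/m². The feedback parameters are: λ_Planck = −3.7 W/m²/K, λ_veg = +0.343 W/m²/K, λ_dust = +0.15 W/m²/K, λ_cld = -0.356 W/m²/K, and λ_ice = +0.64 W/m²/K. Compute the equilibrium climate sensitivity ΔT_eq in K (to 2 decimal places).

0.65 K

Net feedback parameter λ = (−3.7) + (+0.343) + (+0.15) + (-0.356) + (+0.64) = -2.923 W/m²/K.
ΔT = −F/λ = −1.9/(-2.923) = 0.65 K.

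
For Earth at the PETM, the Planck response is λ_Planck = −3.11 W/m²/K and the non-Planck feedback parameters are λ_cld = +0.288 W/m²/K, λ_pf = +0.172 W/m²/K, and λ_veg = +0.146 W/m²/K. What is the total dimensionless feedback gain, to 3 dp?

0.195

Convert to gains: g_cld = 0.288/3.11 = 0.0926; g_pf = 0.172/3.11 = 0.05531; g_veg = 0.146/3.11 = 0.04695.
Total gain g = 0.19486.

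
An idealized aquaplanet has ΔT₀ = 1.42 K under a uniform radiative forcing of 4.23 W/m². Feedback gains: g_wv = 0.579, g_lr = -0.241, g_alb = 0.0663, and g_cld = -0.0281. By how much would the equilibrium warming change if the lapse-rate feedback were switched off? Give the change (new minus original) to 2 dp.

Original: g = 0.3762, ΔT = 1.42/(1−0.3762) = 2.2764 K.
Without lapse-rate: g' = 0.6172, ΔT' = 1.42/(1−0.6172) = 3.7095 K.
Change = 3.7095 − 2.2764 = 1.43 K.

1.43 K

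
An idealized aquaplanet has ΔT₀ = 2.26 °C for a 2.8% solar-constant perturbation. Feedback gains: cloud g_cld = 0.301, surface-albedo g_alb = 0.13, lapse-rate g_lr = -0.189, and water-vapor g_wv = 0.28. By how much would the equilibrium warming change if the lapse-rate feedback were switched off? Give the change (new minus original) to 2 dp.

Original: g = 0.522, ΔT = 2.26/(1−0.522) = 4.7280 °C.
Without lapse-rate: g' = 0.711, ΔT' = 2.26/(1−0.711) = 7.8201 °C.
Change = 7.8201 − 4.7280 = 3.09 °C.

3.09 °C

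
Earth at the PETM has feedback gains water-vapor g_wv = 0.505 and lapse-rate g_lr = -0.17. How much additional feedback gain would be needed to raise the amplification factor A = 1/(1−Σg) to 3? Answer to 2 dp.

Current total gain = 0.335.
Target gain for A = 3: g* = 1 − 1/3 = 0.6667.
Additional gain needed = 0.6667 − 0.335 = 0.33.

0.33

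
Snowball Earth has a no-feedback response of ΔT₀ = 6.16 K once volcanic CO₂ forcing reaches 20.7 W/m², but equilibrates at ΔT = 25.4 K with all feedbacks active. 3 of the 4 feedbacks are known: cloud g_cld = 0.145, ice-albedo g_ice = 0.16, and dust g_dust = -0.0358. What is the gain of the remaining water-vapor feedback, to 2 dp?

0.49

Amplification A = ΔT/ΔT₀ = 25.4/6.16 = 4.123.
Total gain g = 1 − 1/A = 1 − 1/4.123 = 0.7575.
Known gains sum to 0.145 + 0.16 − 0.0358 = 0.2692.
g_wv = 0.7575 − 0.2692 = 0.49.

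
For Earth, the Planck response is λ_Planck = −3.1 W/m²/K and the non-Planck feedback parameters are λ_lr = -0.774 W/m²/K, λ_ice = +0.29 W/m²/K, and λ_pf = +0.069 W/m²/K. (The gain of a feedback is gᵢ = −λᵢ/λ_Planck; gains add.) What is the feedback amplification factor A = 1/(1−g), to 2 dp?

Convert to gains: g_lr = -0.774/3.1 = -0.2497; g_ice = 0.29/3.1 = 0.09355; g_pf = 0.069/3.1 = 0.02226.
Total gain g = -0.13389.
A = 1/(1 + 0.13389) = 0.88.

0.88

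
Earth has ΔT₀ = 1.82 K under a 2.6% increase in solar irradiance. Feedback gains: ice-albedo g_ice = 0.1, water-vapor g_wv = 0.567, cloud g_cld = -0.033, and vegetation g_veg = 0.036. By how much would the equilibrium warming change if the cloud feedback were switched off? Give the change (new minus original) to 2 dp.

0.61 K

Original: g = 0.67, ΔT = 1.82/(1−0.67) = 5.5152 K.
Without cloud: g' = 0.703, ΔT' = 1.82/(1−0.703) = 6.1279 K.
Change = 6.1279 − 5.5152 = 0.61 K.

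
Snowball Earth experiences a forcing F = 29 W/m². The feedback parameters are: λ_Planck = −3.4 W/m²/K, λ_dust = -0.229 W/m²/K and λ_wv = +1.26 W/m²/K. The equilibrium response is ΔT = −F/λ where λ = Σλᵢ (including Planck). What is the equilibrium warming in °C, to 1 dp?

12.2 °C

Net feedback parameter λ = (−3.4) + (-0.229) + (+1.26) = -2.369 W/m²/K.
ΔT = −F/λ = −29/(-2.369) = 12.2 °C.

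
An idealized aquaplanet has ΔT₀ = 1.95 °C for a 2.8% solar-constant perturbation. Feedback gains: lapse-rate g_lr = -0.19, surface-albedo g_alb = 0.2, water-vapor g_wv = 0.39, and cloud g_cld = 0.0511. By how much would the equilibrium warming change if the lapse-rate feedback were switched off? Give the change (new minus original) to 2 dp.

1.88 °C

Original: g = 0.4511, ΔT = 1.95/(1−0.4511) = 3.5526 °C.
Without lapse-rate: g' = 0.6411, ΔT' = 1.95/(1−0.6411) = 5.4333 °C.
Change = 5.4333 − 3.5526 = 1.88 °C.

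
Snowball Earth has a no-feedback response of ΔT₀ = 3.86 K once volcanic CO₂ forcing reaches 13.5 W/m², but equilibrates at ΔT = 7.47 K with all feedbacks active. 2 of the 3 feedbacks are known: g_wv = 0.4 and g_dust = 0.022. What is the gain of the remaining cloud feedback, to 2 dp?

0.06

Amplification A = ΔT/ΔT₀ = 7.47/3.86 = 1.935.
Total gain g = 1 − 1/A = 1 − 1/1.935 = 0.4832.
Known gains sum to 0.4 + 0.022 = 0.422.
g_cld = 0.4832 − 0.422 = 0.06.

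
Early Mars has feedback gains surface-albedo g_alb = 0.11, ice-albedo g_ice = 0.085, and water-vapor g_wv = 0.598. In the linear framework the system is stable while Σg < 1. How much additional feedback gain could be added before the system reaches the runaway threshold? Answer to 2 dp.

Current total gain = 0.11 + 0.085 + 0.598 = 0.793.
Margin to runaway = 1 − 0.793 = 0.21.

0.21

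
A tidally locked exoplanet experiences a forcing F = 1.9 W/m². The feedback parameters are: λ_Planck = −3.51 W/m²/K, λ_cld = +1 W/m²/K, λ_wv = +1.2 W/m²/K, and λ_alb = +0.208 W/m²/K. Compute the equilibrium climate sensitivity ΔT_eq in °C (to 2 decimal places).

Net feedback parameter λ = (−3.51) + (+1) + (+1.2) + (+0.208) = -1.102 W/m²/K.
ΔT = −F/λ = −1.9/(-1.102) = 1.72 °C.

1.72 °C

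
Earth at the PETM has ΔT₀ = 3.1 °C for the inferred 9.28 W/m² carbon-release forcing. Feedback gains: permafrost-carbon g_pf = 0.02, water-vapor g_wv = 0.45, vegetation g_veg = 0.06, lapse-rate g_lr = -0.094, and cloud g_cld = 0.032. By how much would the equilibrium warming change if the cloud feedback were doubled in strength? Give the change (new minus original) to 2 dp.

0.37 °C

Original: g = 0.468, ΔT = 3.1/(1−0.468) = 5.8271 °C.
With doubled cloud: g' = 0.5, ΔT' = 3.1/(1−0.5) = 6.2000 °C.
Change = 6.2000 − 5.8271 = 0.37 °C.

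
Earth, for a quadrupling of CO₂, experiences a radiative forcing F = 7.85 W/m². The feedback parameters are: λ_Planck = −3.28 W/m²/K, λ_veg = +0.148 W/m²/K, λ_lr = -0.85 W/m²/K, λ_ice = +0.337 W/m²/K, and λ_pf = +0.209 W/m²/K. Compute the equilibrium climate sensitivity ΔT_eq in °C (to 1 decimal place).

Net feedback parameter λ = (−3.28) + (+0.148) + (-0.85) + (+0.337) + (+0.209) = -3.436 W/m²/K.
ΔT = −F/λ = −7.85/(-3.436) = 2.3 °C.

2.3 °C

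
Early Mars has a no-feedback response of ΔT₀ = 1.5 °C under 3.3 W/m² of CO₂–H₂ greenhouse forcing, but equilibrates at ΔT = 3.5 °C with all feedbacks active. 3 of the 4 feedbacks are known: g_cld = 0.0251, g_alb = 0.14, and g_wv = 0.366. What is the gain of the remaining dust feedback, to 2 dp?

Amplification A = ΔT/ΔT₀ = 3.5/1.5 = 2.333.
Total gain g = 1 − 1/A = 1 − 1/2.333 = 0.5714.
Known gains sum to 0.0251 + 0.14 + 0.366 = 0.5311.
g_dust = 0.5714 − 0.5311 = 0.04.

0.04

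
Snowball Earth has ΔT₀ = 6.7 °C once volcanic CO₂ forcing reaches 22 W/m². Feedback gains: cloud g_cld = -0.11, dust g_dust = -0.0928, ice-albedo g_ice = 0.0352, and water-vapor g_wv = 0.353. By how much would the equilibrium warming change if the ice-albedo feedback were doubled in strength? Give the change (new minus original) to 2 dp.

0.37 °C

Original: g = 0.1854, ΔT = 6.7/(1−0.1854) = 8.2249 °C.
With doubled ice-albedo: g' = 0.2206, ΔT' = 6.7/(1−0.2206) = 8.5964 °C.
Change = 8.5964 − 8.2249 = 0.37 °C.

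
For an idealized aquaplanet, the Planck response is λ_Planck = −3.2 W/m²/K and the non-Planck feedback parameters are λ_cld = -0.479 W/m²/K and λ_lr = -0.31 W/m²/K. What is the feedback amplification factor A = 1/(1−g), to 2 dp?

Convert to gains: g_cld = -0.479/3.2 = -0.1497; g_lr = -0.31/3.2 = -0.09687.
Total gain g = -0.24657.
A = 1/(1 + 0.24657) = 0.80.

0.80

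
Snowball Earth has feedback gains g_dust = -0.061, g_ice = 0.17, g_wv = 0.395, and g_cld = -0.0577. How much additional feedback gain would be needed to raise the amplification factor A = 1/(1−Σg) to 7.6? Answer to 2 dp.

0.42

Current total gain = 0.4463.
Target gain for A = 7.6: g* = 1 − 1/7.6 = 0.8684.
Additional gain needed = 0.8684 − 0.4463 = 0.42.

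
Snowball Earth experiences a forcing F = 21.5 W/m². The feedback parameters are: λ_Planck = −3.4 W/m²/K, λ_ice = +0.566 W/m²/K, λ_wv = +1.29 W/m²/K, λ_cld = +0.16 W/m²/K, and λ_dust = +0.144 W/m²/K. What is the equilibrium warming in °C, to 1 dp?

Net feedback parameter λ = (−3.4) + (+0.566) + (+1.29) + (+0.16) + (+0.144) = -1.24 W/m²/K.
ΔT = −F/λ = −21.5/(-1.24) = 17.3 °C.

17.3 °C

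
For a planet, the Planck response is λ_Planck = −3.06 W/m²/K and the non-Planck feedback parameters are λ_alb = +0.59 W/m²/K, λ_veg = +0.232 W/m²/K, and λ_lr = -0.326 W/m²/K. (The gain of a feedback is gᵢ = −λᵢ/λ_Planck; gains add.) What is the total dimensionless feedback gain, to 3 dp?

Convert to gains: g_alb = 0.59/3.06 = 0.1928; g_veg = 0.232/3.06 = 0.07582; g_lr = -0.326/3.06 = -0.1065.
Total gain g = 0.16212.

0.162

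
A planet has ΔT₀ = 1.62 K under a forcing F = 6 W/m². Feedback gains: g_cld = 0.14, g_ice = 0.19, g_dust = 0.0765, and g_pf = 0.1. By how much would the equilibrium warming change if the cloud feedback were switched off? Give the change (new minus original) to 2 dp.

Original: g = 0.5065, ΔT = 1.62/(1−0.5065) = 3.2827 K.
Without cloud: g' = 0.3665, ΔT' = 1.62/(1−0.3665) = 2.5572 K.
Change = 2.5572 − 3.2827 = -0.73 K.

-0.73 K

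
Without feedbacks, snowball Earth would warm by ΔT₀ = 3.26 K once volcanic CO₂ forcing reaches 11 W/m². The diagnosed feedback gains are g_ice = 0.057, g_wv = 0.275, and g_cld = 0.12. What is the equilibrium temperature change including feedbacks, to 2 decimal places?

5.95 K

Total gain g = 0.057 + 0.275 + 0.12 = 0.452.
Amplification A = 1/(1 − 0.452) = 1.825.
ΔT = 3.26 × 1.825 = 5.95 K.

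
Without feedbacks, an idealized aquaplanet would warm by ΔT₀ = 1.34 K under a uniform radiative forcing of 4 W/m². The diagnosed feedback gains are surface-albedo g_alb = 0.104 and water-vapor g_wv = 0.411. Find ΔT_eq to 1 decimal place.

Total gain g = 0.104 + 0.411 = 0.515.
Amplification A = 1/(1 − 0.515) = 2.062.
ΔT = 1.34 × 2.062 = 2.8 K.

2.8 K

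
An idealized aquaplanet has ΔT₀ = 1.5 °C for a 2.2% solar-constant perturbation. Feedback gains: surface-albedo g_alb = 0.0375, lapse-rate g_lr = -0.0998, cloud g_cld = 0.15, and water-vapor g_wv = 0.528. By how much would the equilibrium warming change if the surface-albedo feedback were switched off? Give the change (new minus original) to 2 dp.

-0.35 °C

Original: g = 0.6157, ΔT = 1.5/(1−0.6157) = 3.9032 °C.
Without surface-albedo: g' = 0.5782, ΔT' = 1.5/(1−0.5782) = 3.5562 °C.
Change = 3.5562 − 3.9032 = -0.35 °C.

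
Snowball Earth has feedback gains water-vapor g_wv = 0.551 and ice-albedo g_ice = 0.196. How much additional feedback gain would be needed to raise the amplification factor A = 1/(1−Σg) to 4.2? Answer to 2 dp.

0.01

Current total gain = 0.747.
Target gain for A = 4.2: g* = 1 − 1/4.2 = 0.7619.
Additional gain needed = 0.7619 − 0.747 = 0.01.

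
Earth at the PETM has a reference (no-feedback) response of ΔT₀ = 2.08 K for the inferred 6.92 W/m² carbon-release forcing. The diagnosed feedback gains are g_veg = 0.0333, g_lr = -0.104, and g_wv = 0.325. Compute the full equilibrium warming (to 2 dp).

Total gain g = 0.0333 − 0.104 + 0.325 = 0.2543.
Amplification A = 1/(1 − 0.2543) = 1.341.
ΔT = 2.08 × 1.341 = 2.79 K.

2.79 K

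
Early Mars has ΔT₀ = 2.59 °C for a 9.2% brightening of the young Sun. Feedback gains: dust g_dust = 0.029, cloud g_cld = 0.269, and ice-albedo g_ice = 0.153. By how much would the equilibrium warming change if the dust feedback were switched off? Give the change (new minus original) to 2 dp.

-0.24 °C

Original: g = 0.451, ΔT = 2.59/(1−0.451) = 4.7177 °C.
Without dust: g' = 0.422, ΔT' = 2.59/(1−0.422) = 4.4810 °C.
Change = 4.4810 − 4.7177 = -0.24 °C.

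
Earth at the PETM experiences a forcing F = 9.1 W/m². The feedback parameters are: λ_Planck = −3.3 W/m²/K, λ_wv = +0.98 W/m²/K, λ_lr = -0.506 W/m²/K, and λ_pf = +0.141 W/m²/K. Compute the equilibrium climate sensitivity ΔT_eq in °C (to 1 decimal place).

3.4 °C

Net feedback parameter λ = (−3.3) + (+0.98) + (-0.506) + (+0.141) = -2.685 W/m²/K.
ΔT = −F/λ = −9.1/(-2.685) = 3.4 °C.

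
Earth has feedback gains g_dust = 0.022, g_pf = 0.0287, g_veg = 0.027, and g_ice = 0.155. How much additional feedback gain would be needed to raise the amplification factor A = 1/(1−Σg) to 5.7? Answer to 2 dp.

Current total gain = 0.2327.
Target gain for A = 5.7: g* = 1 − 1/5.7 = 0.8246.
Additional gain needed = 0.8246 − 0.2327 = 0.59.

0.59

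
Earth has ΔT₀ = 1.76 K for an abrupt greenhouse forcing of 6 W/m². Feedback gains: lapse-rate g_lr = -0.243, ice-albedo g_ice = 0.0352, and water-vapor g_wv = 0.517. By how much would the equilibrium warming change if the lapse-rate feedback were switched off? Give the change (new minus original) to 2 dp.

1.38 K

Original: g = 0.3092, ΔT = 1.76/(1−0.3092) = 2.5478 K.
Without lapse-rate: g' = 0.5522, ΔT' = 1.76/(1−0.5522) = 3.9303 K.
Change = 3.9303 − 2.5478 = 1.38 K.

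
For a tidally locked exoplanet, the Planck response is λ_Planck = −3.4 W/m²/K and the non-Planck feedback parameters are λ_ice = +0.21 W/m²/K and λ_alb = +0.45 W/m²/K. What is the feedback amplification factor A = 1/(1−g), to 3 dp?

1.241

Convert to gains: g_ice = 0.21/3.4 = 0.06176; g_alb = 0.45/3.4 = 0.1324.
Total gain g = 0.19416.
A = 1/(1 − 0.19416) = 1.241.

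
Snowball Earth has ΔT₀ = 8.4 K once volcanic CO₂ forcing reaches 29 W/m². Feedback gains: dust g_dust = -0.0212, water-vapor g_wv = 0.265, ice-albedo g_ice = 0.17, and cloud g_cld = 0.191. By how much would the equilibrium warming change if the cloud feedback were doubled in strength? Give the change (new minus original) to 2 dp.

Original: g = 0.6048, ΔT = 8.4/(1−0.6048) = 21.2551 K.
With doubled cloud: g' = 0.7958, ΔT' = 8.4/(1−0.7958) = 41.1361 K.
Change = 41.1361 − 21.2551 = 19.88 K.

19.88 K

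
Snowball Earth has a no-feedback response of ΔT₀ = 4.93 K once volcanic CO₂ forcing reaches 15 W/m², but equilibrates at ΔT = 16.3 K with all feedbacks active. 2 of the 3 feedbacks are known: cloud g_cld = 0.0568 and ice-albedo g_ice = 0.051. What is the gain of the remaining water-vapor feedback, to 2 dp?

0.59

Amplification A = ΔT/ΔT₀ = 16.3/4.93 = 3.306.
Total gain g = 1 − 1/A = 1 − 1/3.306 = 0.6975.
Known gains sum to 0.0568 + 0.051 = 0.1078.
g_wv = 0.6975 − 0.1078 = 0.59.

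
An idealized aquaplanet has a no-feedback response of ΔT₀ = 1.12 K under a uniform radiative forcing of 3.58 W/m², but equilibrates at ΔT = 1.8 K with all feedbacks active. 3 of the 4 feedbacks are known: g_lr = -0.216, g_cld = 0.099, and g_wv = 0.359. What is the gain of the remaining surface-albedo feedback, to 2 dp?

0.14

Amplification A = ΔT/ΔT₀ = 1.8/1.12 = 1.607.
Total gain g = 1 − 1/A = 1 − 1/1.607 = 0.3777.
Known gains sum to -0.216 + 0.099 + 0.359 = 0.242.
g_alb = 0.3777 − 0.242 = 0.14.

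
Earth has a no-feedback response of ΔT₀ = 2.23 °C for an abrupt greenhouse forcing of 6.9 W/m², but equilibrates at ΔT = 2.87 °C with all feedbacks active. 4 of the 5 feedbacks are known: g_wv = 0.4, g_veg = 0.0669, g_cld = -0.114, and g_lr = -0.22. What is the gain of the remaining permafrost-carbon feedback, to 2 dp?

Amplification A = ΔT/ΔT₀ = 2.87/2.23 = 1.287.
Total gain g = 1 − 1/A = 1 − 1/1.287 = 0.223.
Known gains sum to 0.4 + 0.0669 − 0.114 − 0.22 = 0.1329.
g_pf = 0.223 − 0.1329 = 0.09.

0.09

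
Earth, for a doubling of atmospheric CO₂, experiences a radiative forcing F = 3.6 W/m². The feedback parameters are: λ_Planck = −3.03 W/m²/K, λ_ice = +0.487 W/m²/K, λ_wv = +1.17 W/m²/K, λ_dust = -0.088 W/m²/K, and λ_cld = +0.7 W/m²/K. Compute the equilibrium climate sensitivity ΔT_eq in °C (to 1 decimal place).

4.7 °C

Net feedback parameter λ = (−3.03) + (+0.487) + (+1.17) + (-0.088) + (+0.7) = -0.761 W/m²/K.
ΔT = −F/λ = −3.6/(-0.761) = 4.7 °C.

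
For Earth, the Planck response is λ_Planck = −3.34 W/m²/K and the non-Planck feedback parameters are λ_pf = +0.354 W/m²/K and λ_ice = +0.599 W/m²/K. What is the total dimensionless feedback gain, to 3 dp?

Convert to gains: g_pf = 0.354/3.34 = 0.106; g_ice = 0.599/3.34 = 0.1793.
Total gain g = 0.2853.

0.285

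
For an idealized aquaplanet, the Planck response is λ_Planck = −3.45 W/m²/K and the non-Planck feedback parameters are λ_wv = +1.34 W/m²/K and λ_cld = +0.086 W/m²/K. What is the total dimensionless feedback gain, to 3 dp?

Convert to gains: g_wv = 1.34/3.45 = 0.3884; g_cld = 0.086/3.45 = 0.02493.
Total gain g = 0.41333.

0.413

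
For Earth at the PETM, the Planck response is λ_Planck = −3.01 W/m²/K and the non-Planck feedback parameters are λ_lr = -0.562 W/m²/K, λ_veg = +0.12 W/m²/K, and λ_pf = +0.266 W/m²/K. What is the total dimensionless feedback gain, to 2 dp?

-0.06

Convert to gains: g_lr = -0.562/3.01 = -0.1867; g_veg = 0.12/3.01 = 0.03987; g_pf = 0.266/3.01 = 0.08837.
Total gain g = -0.05846.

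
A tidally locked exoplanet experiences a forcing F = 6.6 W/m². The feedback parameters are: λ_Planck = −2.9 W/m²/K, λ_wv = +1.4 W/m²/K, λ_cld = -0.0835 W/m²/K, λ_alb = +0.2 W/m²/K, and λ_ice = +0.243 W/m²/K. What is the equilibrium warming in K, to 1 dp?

5.8 K

Net feedback parameter λ = (−2.9) + (+1.4) + (-0.0835) + (+0.2) + (+0.243) = -1.1405 W/m²/K.
ΔT = −F/λ = −6.6/(-1.1405) = 5.8 K.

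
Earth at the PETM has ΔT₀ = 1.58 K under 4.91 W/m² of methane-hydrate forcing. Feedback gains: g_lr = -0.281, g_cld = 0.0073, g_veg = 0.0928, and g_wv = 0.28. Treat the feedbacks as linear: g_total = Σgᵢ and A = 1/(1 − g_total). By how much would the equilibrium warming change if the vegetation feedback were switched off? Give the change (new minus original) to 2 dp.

-0.16 K

Original: g = 0.0991, ΔT = 1.58/(1−0.0991) = 1.7538 K.
Without vegetation: g' = 0.0063, ΔT' = 1.58/(1−0.0063) = 1.5900 K.
Change = 1.5900 − 1.7538 = -0.16 K.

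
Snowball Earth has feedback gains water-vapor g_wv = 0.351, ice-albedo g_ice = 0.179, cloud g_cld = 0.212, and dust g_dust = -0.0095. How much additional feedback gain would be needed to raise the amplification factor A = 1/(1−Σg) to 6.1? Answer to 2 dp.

0.10

Current total gain = 0.7325.
Target gain for A = 6.1: g* = 1 − 1/6.1 = 0.8361.
Additional gain needed = 0.8361 − 0.7325 = 0.10.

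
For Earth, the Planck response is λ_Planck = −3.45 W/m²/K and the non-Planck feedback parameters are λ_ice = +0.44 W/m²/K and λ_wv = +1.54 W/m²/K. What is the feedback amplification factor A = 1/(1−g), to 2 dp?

Convert to gains: g_ice = 0.44/3.45 = 0.1275; g_wv = 1.54/3.45 = 0.4464.
Total gain g = 0.5739.
A = 1/(1 − 0.5739) = 2.35.

2.35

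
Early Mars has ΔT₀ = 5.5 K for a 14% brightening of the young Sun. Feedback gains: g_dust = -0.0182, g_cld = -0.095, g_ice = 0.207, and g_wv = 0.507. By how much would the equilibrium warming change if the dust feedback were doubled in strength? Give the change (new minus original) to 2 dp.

-0.60 K

Original: g = 0.6008, ΔT = 5.5/(1−0.6008) = 13.7776 K.
With doubled dust: g' = 0.5826, ΔT' = 5.5/(1−0.5826) = 13.1768 K.
Change = 13.1768 − 13.7776 = -0.60 K.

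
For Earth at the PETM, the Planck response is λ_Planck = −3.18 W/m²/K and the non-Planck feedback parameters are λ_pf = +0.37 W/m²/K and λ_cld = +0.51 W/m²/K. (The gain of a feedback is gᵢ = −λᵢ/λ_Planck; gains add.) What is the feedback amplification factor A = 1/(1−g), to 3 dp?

1.383

Convert to gains: g_pf = 0.37/3.18 = 0.1164; g_cld = 0.51/3.18 = 0.1604.
Total gain g = 0.2768.
A = 1/(1 − 0.2768) = 1.383.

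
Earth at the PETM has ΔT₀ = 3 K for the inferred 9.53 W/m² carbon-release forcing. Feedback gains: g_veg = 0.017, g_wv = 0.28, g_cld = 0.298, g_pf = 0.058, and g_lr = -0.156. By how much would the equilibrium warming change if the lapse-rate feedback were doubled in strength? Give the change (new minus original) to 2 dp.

-1.41 K

Original: g = 0.497, ΔT = 3/(1−0.497) = 5.9642 K.
With doubled lapse-rate: g' = 0.341, ΔT' = 3/(1−0.341) = 4.5524 K.
Change = 4.5524 − 5.9642 = -1.41 K.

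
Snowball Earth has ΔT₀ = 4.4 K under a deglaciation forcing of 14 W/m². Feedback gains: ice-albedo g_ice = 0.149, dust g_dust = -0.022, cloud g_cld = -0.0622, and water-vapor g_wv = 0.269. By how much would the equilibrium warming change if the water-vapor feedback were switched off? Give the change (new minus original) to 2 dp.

Original: g = 0.3338, ΔT = 4.4/(1−0.3338) = 6.6046 K.
Without water-vapor: g' = 0.0648, ΔT' = 4.4/(1−0.0648) = 4.7049 K.
Change = 4.7049 − 6.6046 = -1.90 K.

-1.90 K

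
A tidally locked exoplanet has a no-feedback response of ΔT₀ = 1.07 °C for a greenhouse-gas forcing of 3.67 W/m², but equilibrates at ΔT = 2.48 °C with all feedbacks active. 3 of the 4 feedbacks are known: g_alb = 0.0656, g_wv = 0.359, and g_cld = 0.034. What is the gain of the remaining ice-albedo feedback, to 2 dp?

Amplification A = ΔT/ΔT₀ = 2.48/1.07 = 2.318.
Total gain g = 1 − 1/A = 1 − 1/2.318 = 0.5686.
Known gains sum to 0.0656 + 0.359 + 0.034 = 0.4586.
g_ice = 0.5686 − 0.4586 = 0.11.

0.11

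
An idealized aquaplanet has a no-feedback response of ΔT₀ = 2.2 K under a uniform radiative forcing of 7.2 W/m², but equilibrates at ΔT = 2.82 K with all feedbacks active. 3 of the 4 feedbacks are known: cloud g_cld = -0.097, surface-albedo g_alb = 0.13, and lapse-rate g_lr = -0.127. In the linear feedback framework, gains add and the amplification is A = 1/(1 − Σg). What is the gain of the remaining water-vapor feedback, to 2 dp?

Amplification A = ΔT/ΔT₀ = 2.82/2.2 = 1.282.
Total gain g = 1 − 1/A = 1 − 1/1.282 = 0.22.
Known gains sum to -0.097 + 0.13 − 0.127 = -0.094.
g_wv = 0.22 + 0.094 = 0.31.

0.31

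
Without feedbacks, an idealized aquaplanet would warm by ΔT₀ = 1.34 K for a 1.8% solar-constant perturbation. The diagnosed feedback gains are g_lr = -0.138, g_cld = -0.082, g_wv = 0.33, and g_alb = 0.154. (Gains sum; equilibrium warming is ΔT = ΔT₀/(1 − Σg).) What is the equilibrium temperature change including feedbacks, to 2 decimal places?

Total gain g = -0.138 − 0.082 + 0.33 + 0.154 = 0.264.
Amplification A = 1/(1 − 0.264) = 1.359.
ΔT = 1.34 × 1.359 = 1.82 K.

1.82 K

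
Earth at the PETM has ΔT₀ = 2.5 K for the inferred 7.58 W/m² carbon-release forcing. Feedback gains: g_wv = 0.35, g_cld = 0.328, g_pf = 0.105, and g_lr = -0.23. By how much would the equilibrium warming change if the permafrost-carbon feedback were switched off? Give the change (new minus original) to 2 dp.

-1.06 K

Original: g = 0.553, ΔT = 2.5/(1−0.553) = 5.5928 K.
Without permafrost-carbon: g' = 0.448, ΔT' = 2.5/(1−0.448) = 4.5290 K.
Change = 4.5290 − 5.5928 = -1.06 K.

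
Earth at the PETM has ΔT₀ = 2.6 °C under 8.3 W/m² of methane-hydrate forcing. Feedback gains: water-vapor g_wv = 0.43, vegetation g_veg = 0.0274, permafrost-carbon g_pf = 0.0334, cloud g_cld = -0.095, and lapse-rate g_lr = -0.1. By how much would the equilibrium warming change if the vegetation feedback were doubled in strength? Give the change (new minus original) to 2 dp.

0.15 °C

Original: g = 0.2958, ΔT = 2.6/(1−0.2958) = 3.6921 °C.
With doubled vegetation: g' = 0.3232, ΔT' = 2.6/(1−0.3232) = 3.8416 °C.
Change = 3.8416 − 3.6921 = 0.15 °C.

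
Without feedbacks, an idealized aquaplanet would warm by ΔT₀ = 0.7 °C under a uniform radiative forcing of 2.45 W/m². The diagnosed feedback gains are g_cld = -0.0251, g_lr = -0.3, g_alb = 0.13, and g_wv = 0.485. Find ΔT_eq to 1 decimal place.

Total gain g = -0.0251 − 0.3 + 0.13 + 0.485 = 0.2899.
Amplification A = 1/(1 − 0.2899) = 1.408.
ΔT = 0.7 × 1.408 = 1.0 °C.

1.0 °C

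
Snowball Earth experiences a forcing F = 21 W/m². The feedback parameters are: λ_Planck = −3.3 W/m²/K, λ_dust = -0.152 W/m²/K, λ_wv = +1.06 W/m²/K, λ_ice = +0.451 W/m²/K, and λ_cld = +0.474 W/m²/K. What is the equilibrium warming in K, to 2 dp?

Net feedback parameter λ = (−3.3) + (-0.152) + (+1.06) + (+0.451) + (+0.474) = -1.467 W/m²/K.
ΔT = −F/λ = −21/(-1.467) = 14.31 K.

14.31 K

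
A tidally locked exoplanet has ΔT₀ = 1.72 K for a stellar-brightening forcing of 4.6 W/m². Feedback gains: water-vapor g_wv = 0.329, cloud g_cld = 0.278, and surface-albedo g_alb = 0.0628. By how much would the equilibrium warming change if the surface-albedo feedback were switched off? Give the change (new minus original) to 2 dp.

-0.83 K

Original: g = 0.6698, ΔT = 1.72/(1−0.6698) = 5.2090 K.
Without surface-albedo: g' = 0.607, ΔT' = 1.72/(1−0.607) = 4.3766 K.
Change = 4.3766 − 5.2090 = -0.83 K.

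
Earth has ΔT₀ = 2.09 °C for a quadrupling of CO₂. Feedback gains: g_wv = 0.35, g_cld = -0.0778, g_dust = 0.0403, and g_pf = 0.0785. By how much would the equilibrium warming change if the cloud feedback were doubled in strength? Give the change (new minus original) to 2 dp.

-0.39 °C

Original: g = 0.391, ΔT = 2.09/(1−0.391) = 3.4319 °C.
With doubled cloud: g' = 0.3132, ΔT' = 2.09/(1−0.3132) = 3.0431 °C.
Change = 3.0431 − 3.4319 = -0.39 °C.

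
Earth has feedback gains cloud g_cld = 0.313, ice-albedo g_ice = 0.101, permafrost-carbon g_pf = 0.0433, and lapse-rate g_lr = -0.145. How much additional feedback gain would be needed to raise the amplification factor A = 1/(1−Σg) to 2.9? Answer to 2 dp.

0.34

Current total gain = 0.3123.
Target gain for A = 2.9: g* = 1 − 1/2.9 = 0.6552.
Additional gain needed = 0.6552 − 0.3123 = 0.34.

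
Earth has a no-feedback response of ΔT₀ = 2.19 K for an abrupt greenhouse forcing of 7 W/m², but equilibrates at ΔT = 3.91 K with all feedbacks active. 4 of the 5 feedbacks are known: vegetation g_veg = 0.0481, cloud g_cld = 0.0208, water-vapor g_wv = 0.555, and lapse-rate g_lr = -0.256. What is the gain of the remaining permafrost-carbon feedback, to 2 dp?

0.07

Amplification A = ΔT/ΔT₀ = 3.91/2.19 = 1.785.
Total gain g = 1 − 1/A = 1 − 1/1.785 = 0.4398.
Known gains sum to 0.0481 + 0.0208 + 0.555 − 0.256 = 0.3679.
g_pf = 0.4398 − 0.3679 = 0.07.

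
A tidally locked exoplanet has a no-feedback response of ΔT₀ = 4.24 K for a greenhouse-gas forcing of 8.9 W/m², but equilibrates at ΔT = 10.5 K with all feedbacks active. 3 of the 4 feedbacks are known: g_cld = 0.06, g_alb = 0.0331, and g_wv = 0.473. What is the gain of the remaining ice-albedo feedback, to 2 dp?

0.03

Amplification A = ΔT/ΔT₀ = 10.5/4.24 = 2.476.
Total gain g = 1 − 1/A = 1 − 1/2.476 = 0.5961.
Known gains sum to 0.06 + 0.0331 + 0.473 = 0.5661.
g_ice = 0.5961 − 0.5661 = 0.03.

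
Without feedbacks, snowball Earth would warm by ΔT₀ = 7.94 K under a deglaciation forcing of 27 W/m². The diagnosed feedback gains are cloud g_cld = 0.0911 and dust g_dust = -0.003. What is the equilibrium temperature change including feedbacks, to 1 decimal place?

8.7 K

Total gain g = 0.0911 − 0.003 = 0.0881.
Amplification A = 1/(1 − 0.0881) = 1.097.
ΔT = 7.94 × 1.097 = 8.7 K.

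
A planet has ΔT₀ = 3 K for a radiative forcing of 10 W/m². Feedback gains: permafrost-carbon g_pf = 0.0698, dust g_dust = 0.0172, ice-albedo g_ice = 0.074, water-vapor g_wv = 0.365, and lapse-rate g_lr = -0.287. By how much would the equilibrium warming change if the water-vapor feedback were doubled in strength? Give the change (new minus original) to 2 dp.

Original: g = 0.239, ΔT = 3/(1−0.239) = 3.9422 K.
With doubled water-vapor: g' = 0.604, ΔT' = 3/(1−0.604) = 7.5758 K.
Change = 7.5758 − 3.9422 = 3.63 K.

3.63 K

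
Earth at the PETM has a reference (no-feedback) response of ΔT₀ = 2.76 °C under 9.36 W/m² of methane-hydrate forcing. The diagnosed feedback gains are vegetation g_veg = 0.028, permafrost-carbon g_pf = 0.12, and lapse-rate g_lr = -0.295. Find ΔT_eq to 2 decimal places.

2.41 °C

Total gain g = 0.028 + 0.12 − 0.295 = -0.147.
Amplification A = 1/(1 + 0.147) = 0.8718.
ΔT = 2.76 × 0.8718 = 2.41 °C.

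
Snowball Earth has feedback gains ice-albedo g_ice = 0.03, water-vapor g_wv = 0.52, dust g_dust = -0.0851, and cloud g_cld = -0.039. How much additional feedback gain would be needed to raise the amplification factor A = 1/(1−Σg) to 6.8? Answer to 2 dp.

0.43

Current total gain = 0.4259.
Target gain for A = 6.8: g* = 1 − 1/6.8 = 0.8529.
Additional gain needed = 0.8529 − 0.4259 = 0.43.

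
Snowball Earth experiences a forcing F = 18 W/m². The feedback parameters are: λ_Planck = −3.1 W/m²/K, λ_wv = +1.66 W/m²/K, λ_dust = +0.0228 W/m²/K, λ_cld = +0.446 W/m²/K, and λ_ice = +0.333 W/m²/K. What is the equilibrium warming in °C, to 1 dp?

Net feedback parameter λ = (−3.1) + (+1.66) + (+0.0228) + (+0.446) + (+0.333) = -0.6382 W/m²/K.
ΔT = −F/λ = −18/(-0.6382) = 28.2 °C.

28.2 °C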